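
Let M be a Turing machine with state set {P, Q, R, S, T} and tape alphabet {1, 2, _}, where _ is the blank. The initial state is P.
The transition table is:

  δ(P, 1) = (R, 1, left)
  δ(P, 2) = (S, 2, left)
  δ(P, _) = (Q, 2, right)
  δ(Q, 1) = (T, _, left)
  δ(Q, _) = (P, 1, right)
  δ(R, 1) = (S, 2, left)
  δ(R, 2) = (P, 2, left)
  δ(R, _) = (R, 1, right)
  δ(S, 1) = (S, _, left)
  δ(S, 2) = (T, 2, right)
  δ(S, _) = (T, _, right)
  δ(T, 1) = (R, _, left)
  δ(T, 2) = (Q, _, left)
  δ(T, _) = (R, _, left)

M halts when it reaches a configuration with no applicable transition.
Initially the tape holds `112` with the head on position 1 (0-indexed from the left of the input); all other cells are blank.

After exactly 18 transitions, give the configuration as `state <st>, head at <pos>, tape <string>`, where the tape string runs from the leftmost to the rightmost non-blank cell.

state=P head=1 tape=___1[1]2   (P,1)→(R,1,left)
state=R head=0 tape=___[1]12   (R,1)→(S,2,left)
state=S head=-1 tape=__[_]212   (S,_)→(T,_,right)
state=T head=0 tape=___[2]12   (T,2)→(Q,_,left)
state=Q head=-1 tape=__[_]_12   (Q,_)→(P,1,right)
state=P head=0 tape=__1[_]12   (P,_)→(Q,2,right)
state=Q head=1 tape=__12[1]2   (Q,1)→(T,_,left)
state=T head=0 tape=__1[2]_2   (T,2)→(Q,_,left)
state=Q head=-1 tape=__[1]__2   (Q,1)→(T,_,left)
state=T head=-2 tape=_[_]___2   (T,_)→(R,_,left)
state=R head=-3 tape=[_]____2   (R,_)→(R,1,right)
state=R head=-2 tape=1[_]___2   (R,_)→(R,1,right)
state=R head=-1 tape=11[_]__2   (R,_)→(R,1,right)
state=R head=0 tape=111[_]_2   (R,_)→(R,1,right)
state=R head=1 tape=1111[_]2   (R,_)→(R,1,right)
state=R head=2 tape=11111[2]   (R,2)→(P,2,left)
state=P head=1 tape=1111[1]2   (P,1)→(R,1,left)
state=R head=0 tape=111[1]12   (R,1)→(S,2,left)
state=S head=-1 tape=11[1]212
After 18 steps: state S, head at -1, tape 111212.

state S, head at -1, tape 111212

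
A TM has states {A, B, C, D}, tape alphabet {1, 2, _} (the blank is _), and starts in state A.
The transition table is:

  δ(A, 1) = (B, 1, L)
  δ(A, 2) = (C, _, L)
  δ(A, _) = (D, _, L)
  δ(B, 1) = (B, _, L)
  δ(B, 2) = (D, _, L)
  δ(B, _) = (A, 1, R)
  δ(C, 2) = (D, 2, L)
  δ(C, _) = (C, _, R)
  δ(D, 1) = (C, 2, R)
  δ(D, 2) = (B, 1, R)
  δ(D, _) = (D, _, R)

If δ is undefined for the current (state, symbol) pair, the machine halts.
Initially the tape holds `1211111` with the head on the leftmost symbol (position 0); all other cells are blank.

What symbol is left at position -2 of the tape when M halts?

A | __[1]211111   read 1 → write 1, move L, go to B
B | _[_]1211111   read _ → write 1, move R, go to A
A | _1[1]211111   read 1 → write 1, move L, go to B
B | _[1]1211111   read 1 → write _, move L, go to B
B | [_]_1211111   read _ → write 1, move R, go to A
A | 1[_]1211111   read _ → write _, move L, go to D
D | [1]_1211111   read 1 → write 2, move R, go to C
C | 2[_]1211111   read _ → write _, move R, go to C
C | 2_[1]211111
Cell -2 holds 2 when M halts.

2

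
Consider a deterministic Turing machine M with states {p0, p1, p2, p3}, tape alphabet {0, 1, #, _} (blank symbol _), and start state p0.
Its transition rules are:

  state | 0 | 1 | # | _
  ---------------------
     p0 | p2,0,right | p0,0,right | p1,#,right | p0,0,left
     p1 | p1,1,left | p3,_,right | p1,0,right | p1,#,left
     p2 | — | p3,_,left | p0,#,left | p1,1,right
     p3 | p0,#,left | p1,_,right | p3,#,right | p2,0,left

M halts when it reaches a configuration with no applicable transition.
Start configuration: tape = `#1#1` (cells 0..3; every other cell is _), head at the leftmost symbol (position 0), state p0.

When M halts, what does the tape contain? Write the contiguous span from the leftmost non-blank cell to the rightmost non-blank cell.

00000#0

state=p0 head=0 tape=[#]1#1___   (p0,#)→(p1,#,right)
state=p1 head=1 tape=#[1]#1___   (p1,1)→(p3,_,right)
state=p3 head=2 tape=#_[#]1___   (p3,#)→(p3,#,right)
state=p3 head=3 tape=#_#[1]___   (p3,1)→(p1,_,right)
state=p1 head=4 tape=#_#_[_]__   (p1,_)→(p1,#,left)
state=p1 head=3 tape=#_#[_]#__   (p1,_)→(p1,#,left)
state=p1 head=2 tape=#_[#]##__   (p1,#)→(p1,0,right)
state=p1 head=3 tape=#_0[#]#__   (p1,#)→(p1,0,right)
state=p1 head=4 tape=#_00[#]__   (p1,#)→(p1,0,right)
state=p1 head=5 tape=#_000[_]_   (p1,_)→(p1,#,left)
state=p1 head=4 tape=#_00[0]#_   (p1,0)→(p1,1,left)
state=p1 head=3 tape=#_0[0]1#_   (p1,0)→(p1,1,left)
state=p1 head=2 tape=#_[0]11#_   (p1,0)→(p1,1,left)
state=p1 head=1 tape=#[_]111#_   (p1,_)→(p1,#,left)
state=p1 head=0 tape=[#]#111#_   (p1,#)→(p1,0,right)
state=p1 head=1 tape=0[#]111#_   (p1,#)→(p1,0,right)
state=p1 head=2 tape=00[1]11#_   (p1,1)→(p3,_,right)
state=p3 head=3 tape=00_[1]1#_   (p3,1)→(p1,_,right)
state=p1 head=4 tape=00__[1]#_   (p1,1)→(p3,_,right)
state=p3 head=5 tape=00___[#]_   (p3,#)→(p3,#,right)
state=p3 head=6 tape=00___#[_]   (p3,_)→(p2,0,left)
state=p2 head=5 tape=00___[#]0   (p2,#)→(p0,#,left)
state=p0 head=4 tape=00__[_]#0   (p0,_)→(p0,0,left)
state=p0 head=3 tape=00_[_]0#0   (p0,_)→(p0,0,left)
state=p0 head=2 tape=00[_]00#0   (p0,_)→(p0,0,left)
state=p0 head=1 tape=0[0]000#0   (p0,0)→(p2,0,right)
state=p2 head=2 tape=00[0]00#0
The non-blank tape span at halt is 00000#0.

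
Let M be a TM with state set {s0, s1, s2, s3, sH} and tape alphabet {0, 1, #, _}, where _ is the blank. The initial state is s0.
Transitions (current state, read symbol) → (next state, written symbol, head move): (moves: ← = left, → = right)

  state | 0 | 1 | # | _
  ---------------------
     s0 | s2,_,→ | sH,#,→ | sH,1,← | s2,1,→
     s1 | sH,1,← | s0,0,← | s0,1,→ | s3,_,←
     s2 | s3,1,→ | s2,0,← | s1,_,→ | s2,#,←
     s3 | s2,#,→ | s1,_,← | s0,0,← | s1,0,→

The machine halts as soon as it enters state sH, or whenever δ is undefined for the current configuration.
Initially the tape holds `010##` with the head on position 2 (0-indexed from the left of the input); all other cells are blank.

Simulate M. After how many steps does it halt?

18

s0 | 01[0]##__   read 0 → write _, move →, go to s2
s2 | 01_[#]#__   read # → write _, move →, go to s1
s1 | 01__[#]__   read # → write 1, move →, go to s0
s0 | 01__1[_]_   read _ → write 1, move →, go to s2
s2 | 01__11[_]   read _ → write #, move ←, go to s2
s2 | 01__1[1]#   read 1 → write 0, move ←, go to s2
s2 | 01__[1]0#   read 1 → write 0, move ←, go to s2
s2 | 01_[_]00#   read _ → write #, move ←, go to s2
s2 | 01[_]#00#   read _ → write #, move ←, go to s2
s2 | 0[1]##00#   read 1 → write 0, move ←, go to s2
s2 | [0]0##00#   read 0 → write 1, move →, go to s3
s3 | 1[0]##00#   read 0 → write #, move →, go to s2
s2 | 1#[#]#00#   read # → write _, move →, go to s1
s1 | 1#_[#]00#   read # → write 1, move →, go to s0
s0 | 1#_1[0]0#   read 0 → write _, move →, go to s2
s2 | 1#_1_[0]#   read 0 → write 1, move →, go to s3
s3 | 1#_1_1[#]   read # → write 0, move ←, go to s0
s0 | 1#_1_[1]0   read 1 → write #, move →, go to sH
sH | 1#_1_#[0]
M halts after 18 transitions.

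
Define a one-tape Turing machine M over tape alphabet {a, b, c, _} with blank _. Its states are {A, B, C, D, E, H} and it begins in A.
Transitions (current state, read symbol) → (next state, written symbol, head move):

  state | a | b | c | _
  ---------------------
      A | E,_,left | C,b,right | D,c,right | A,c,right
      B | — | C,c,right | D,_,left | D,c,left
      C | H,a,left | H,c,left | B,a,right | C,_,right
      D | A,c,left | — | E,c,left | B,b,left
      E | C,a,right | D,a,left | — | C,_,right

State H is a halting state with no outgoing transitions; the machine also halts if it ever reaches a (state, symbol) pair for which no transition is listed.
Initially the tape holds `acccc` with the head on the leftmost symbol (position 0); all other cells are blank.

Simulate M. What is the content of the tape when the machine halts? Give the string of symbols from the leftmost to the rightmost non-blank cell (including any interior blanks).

state=A head=0 tape=_[a]cccc   (A,a)→(E,_,left)
state=E head=-1 tape=[_]_cccc   (E,_)→(C,_,right)
state=C head=0 tape=_[_]cccc   (C,_)→(C,_,right)
state=C head=1 tape=__[c]ccc   (C,c)→(B,a,right)
state=B head=2 tape=__a[c]cc   (B,c)→(D,_,left)
state=D head=1 tape=__[a]_cc   (D,a)→(A,c,left)
state=A head=0 tape=_[_]c_cc   (A,_)→(A,c,right)
state=A head=1 tape=_c[c]_cc   (A,c)→(D,c,right)
state=D head=2 tape=_cc[_]cc   (D,_)→(B,b,left)
state=B head=1 tape=_c[c]bcc   (B,c)→(D,_,left)
state=D head=0 tape=_[c]_bcc   (D,c)→(E,c,left)
state=E head=-1 tape=[_]c_bcc   (E,_)→(C,_,right)
state=C head=0 tape=_[c]_bcc   (C,c)→(B,a,right)
state=B head=1 tape=_a[_]bcc   (B,_)→(D,c,left)
state=D head=0 tape=_[a]cbcc   (D,a)→(A,c,left)
state=A head=-1 tape=[_]ccbcc   (A,_)→(A,c,right)
state=A head=0 tape=c[c]cbcc   (A,c)→(D,c,right)
state=D head=1 tape=cc[c]bcc   (D,c)→(E,c,left)
state=E head=0 tape=c[c]cbcc
The non-blank tape span at halt is cccbcc.

cccbcc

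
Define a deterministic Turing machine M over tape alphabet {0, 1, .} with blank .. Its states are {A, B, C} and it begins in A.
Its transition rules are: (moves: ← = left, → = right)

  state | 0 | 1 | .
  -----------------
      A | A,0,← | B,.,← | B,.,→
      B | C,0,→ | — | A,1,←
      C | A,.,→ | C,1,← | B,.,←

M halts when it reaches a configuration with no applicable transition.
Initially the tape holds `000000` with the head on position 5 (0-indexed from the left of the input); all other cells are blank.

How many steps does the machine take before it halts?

20

state=A head=5 tape=.00000[0]..   (A,0)→(A,0,←)
state=A head=4 tape=.0000[0]0..   (A,0)→(A,0,←)
state=A head=3 tape=.000[0]00..   (A,0)→(A,0,←)
state=A head=2 tape=.00[0]000..   (A,0)→(A,0,←)
state=A head=1 tape=.0[0]0000..   (A,0)→(A,0,←)
state=A head=0 tape=.[0]00000..   (A,0)→(A,0,←)
state=A head=-1 tape=[.]000000..   (A,.)→(B,.,→)
state=B head=0 tape=.[0]00000..   (B,0)→(C,0,→)
state=C head=1 tape=.0[0]0000..   (C,0)→(A,.,→)
state=A head=2 tape=.0.[0]000..   (A,0)→(A,0,←)
state=A head=1 tape=.0[.]0000..   (A,.)→(B,.,→)
state=B head=2 tape=.0.[0]000..   (B,0)→(C,0,→)
state=C head=3 tape=.0.0[0]00..   (C,0)→(A,.,→)
state=A head=4 tape=.0.0.[0]0..   (A,0)→(A,0,←)
state=A head=3 tape=.0.0[.]00..   (A,.)→(B,.,→)
state=B head=4 tape=.0.0.[0]0..   (B,0)→(C,0,→)
state=C head=5 tape=.0.0.0[0]..   (C,0)→(A,.,→)
state=A head=6 tape=.0.0.0.[.].   (A,.)→(B,.,→)
state=B head=7 tape=.0.0.0..[.]   (B,.)→(A,1,←)
state=A head=6 tape=.0.0.0.[.]1   (A,.)→(B,.,→)
state=B head=7 tape=.0.0.0..[1]
M halts after 20 transitions.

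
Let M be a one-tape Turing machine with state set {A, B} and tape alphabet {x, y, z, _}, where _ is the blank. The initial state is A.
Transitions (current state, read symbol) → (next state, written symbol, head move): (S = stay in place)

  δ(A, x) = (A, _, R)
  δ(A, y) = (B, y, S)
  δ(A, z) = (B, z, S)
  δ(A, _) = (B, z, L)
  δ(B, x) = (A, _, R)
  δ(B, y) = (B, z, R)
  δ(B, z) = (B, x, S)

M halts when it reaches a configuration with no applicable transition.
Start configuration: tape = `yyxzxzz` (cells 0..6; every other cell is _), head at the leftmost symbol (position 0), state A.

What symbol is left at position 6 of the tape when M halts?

state=A head=0 tape=[y]yxzxzz_   (A,y)→(B,y,S)
state=B head=0 tape=[y]yxzxzz_   (B,y)→(B,z,R)
state=B head=1 tape=z[y]xzxzz_   (B,y)→(B,z,R)
state=B head=2 tape=zz[x]zxzz_   (B,x)→(A,_,R)
state=A head=3 tape=zz_[z]xzz_   (A,z)→(B,z,S)
state=B head=3 tape=zz_[z]xzz_   (B,z)→(B,x,S)
state=B head=3 tape=zz_[x]xzz_   (B,x)→(A,_,R)
state=A head=4 tape=zz__[x]zz_   (A,x)→(A,_,R)
state=A head=5 tape=zz___[z]z_   (A,z)→(B,z,S)
state=B head=5 tape=zz___[z]z_   (B,z)→(B,x,S)
state=B head=5 tape=zz___[x]z_   (B,x)→(A,_,R)
state=A head=6 tape=zz____[z]_   (A,z)→(B,z,S)
state=B head=6 tape=zz____[z]_   (B,z)→(B,x,S)
state=B head=6 tape=zz____[x]_   (B,x)→(A,_,R)
state=A head=7 tape=zz_____[_]   (A,_)→(B,z,L)
state=B head=6 tape=zz____[_]z
Cell 6 holds _ when M halts.

_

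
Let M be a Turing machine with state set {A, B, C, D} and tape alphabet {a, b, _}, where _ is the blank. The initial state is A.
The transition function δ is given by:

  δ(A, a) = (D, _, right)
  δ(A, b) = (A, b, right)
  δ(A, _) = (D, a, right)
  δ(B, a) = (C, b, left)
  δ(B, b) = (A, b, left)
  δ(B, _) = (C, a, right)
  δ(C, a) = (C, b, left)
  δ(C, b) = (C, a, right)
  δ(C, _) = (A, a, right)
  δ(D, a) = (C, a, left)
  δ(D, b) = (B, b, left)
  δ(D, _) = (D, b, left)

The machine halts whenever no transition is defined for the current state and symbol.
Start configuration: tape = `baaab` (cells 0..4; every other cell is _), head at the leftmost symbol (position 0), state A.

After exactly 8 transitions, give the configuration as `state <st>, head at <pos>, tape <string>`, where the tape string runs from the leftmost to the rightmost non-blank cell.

state D, head at 4, tape baa_b

state=A head=0 tape=[b]aaab   (A,b)→(A,b,right)
state=A head=1 tape=b[a]aab   (A,a)→(D,_,right)
state=D head=2 tape=b_[a]ab   (D,a)→(C,a,left)
state=C head=1 tape=b[_]aab   (C,_)→(A,a,right)
state=A head=2 tape=ba[a]ab   (A,a)→(D,_,right)
state=D head=3 tape=ba_[a]b   (D,a)→(C,a,left)
state=C head=2 tape=ba[_]ab   (C,_)→(A,a,right)
state=A head=3 tape=baa[a]b   (A,a)→(D,_,right)
state=D head=4 tape=baa_[b]
After 8 steps: state D, head at 4, tape baa_b.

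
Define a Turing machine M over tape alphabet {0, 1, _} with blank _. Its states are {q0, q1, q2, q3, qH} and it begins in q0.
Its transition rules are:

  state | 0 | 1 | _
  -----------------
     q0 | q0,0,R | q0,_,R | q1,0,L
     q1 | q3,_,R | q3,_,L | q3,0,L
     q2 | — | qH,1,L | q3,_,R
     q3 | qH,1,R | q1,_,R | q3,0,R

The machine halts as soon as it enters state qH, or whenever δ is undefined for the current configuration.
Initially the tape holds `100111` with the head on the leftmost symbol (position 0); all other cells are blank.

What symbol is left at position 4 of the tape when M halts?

0

q0 | [1]00111_   read 1 → write _, move R, go to q0
q0 | _[0]0111_   read 0 → write 0, move R, go to q0
q0 | _0[0]111_   read 0 → write 0, move R, go to q0
q0 | _00[1]11_   read 1 → write _, move R, go to q0
q0 | _00_[1]1_   read 1 → write _, move R, go to q0
q0 | _00__[1]_   read 1 → write _, move R, go to q0
q0 | _00___[_]   read _ → write 0, move L, go to q1
q1 | _00__[_]0   read _ → write 0, move L, go to q3
q3 | _00_[_]00   read _ → write 0, move R, go to q3
q3 | _00_0[0]0   read 0 → write 1, move R, go to qH
qH | _00_01[0]
Cell 4 holds 0 when M halts.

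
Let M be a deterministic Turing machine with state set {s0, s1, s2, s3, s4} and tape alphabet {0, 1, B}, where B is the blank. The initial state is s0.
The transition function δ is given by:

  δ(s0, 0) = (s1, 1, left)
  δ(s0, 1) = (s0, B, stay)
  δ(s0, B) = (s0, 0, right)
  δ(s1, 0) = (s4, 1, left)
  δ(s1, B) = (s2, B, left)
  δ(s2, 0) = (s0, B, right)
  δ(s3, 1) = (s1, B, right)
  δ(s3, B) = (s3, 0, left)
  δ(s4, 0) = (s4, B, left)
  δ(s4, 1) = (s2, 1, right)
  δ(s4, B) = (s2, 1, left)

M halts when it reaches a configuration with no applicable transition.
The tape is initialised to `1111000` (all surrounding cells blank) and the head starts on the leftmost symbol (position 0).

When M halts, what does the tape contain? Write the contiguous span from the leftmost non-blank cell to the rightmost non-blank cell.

s0 | BB[1]111000   read 1 → write B, move stay, go to s0
s0 | BB[B]111000   read B → write 0, move right, go to s0
s0 | BB0[1]11000   read 1 → write B, move stay, go to s0
s0 | BB0[B]11000   read B → write 0, move right, go to s0
s0 | BB00[1]1000   read 1 → write B, move stay, go to s0
s0 | BB00[B]1000   read B → write 0, move right, go to s0
s0 | BB000[1]000   read 1 → write B, move stay, go to s0
s0 | BB000[B]000   read B → write 0, move right, go to s0
s0 | BB0000[0]00   read 0 → write 1, move left, go to s1
s1 | BB000[0]100   read 0 → write 1, move left, go to s4
s4 | BB00[0]1100   read 0 → write B, move left, go to s4
s4 | BB0[0]B1100   read 0 → write B, move left, go to s4
s4 | BB[0]BB1100   read 0 → write B, move left, go to s4
s4 | B[B]BBB1100   read B → write 1, move left, go to s2
s2 | [B]1BBB1100
The non-blank tape span at halt is 1BBB1100.

1BBB1100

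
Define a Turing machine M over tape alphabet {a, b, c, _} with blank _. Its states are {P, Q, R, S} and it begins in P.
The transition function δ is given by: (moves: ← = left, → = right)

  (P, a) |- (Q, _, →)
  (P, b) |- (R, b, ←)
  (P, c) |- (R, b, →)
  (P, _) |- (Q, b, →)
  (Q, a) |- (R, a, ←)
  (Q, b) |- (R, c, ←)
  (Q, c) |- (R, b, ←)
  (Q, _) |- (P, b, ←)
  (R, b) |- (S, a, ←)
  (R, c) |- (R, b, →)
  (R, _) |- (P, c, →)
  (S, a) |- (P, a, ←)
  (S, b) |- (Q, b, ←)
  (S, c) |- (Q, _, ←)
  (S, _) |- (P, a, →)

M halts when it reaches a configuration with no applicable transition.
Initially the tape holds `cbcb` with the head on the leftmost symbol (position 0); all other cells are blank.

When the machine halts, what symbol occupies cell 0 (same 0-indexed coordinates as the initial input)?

state=P head=0 tape=____[c]bcb   (P,c)→(R,b,→)
state=R head=1 tape=____b[b]cb   (R,b)→(S,a,←)
state=S head=0 tape=____[b]acb   (S,b)→(Q,b,←)
state=Q head=-1 tape=___[_]bacb   (Q,_)→(P,b,←)
state=P head=-2 tape=__[_]bbacb   (P,_)→(Q,b,→)
state=Q head=-1 tape=__b[b]bacb   (Q,b)→(R,c,←)
state=R head=-2 tape=__[b]cbacb   (R,b)→(S,a,←)
state=S head=-3 tape=_[_]acbacb   (S,_)→(P,a,→)
state=P head=-2 tape=_a[a]cbacb   (P,a)→(Q,_,→)
state=Q head=-1 tape=_a_[c]bacb   (Q,c)→(R,b,←)
state=R head=-2 tape=_a[_]bbacb   (R,_)→(P,c,→)
state=P head=-1 tape=_ac[b]bacb   (P,b)→(R,b,←)
state=R head=-2 tape=_a[c]bbacb   (R,c)→(R,b,→)
state=R head=-1 tape=_ab[b]bacb   (R,b)→(S,a,←)
state=S head=-2 tape=_a[b]abacb   (S,b)→(Q,b,←)
state=Q head=-3 tape=_[a]babacb   (Q,a)→(R,a,←)
state=R head=-4 tape=[_]ababacb   (R,_)→(P,c,→)
state=P head=-3 tape=c[a]babacb   (P,a)→(Q,_,→)
state=Q head=-2 tape=c_[b]abacb   (Q,b)→(R,c,←)
state=R head=-3 tape=c[_]cabacb   (R,_)→(P,c,→)
state=P head=-2 tape=cc[c]abacb   (P,c)→(R,b,→)
state=R head=-1 tape=ccb[a]bacb
Cell 0 holds b when M halts.

b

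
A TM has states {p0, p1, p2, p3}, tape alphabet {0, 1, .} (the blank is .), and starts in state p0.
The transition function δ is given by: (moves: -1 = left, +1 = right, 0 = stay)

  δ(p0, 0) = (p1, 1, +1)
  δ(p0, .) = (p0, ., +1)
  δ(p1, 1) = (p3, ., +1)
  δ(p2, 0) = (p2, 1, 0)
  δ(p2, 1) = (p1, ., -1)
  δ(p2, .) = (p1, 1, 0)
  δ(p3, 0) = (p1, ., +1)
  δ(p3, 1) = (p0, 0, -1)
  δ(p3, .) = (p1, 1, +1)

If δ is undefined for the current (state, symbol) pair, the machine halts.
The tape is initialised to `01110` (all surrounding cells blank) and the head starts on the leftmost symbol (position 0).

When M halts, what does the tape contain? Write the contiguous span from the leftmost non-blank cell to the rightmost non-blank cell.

state=p0 head=0 tape=[0]1110.   (p0,0)→(p1,1,+1)
state=p1 head=1 tape=1[1]110.   (p1,1)→(p3,.,+1)
state=p3 head=2 tape=1.[1]10.   (p3,1)→(p0,0,-1)
state=p0 head=1 tape=1[.]010.   (p0,.)→(p0,.,+1)
state=p0 head=2 tape=1.[0]10.   (p0,0)→(p1,1,+1)
state=p1 head=3 tape=1.1[1]0.   (p1,1)→(p3,.,+1)
state=p3 head=4 tape=1.1.[0].   (p3,0)→(p1,.,+1)
state=p1 head=5 tape=1.1..[.]
The non-blank tape span at halt is 1.1.

1.1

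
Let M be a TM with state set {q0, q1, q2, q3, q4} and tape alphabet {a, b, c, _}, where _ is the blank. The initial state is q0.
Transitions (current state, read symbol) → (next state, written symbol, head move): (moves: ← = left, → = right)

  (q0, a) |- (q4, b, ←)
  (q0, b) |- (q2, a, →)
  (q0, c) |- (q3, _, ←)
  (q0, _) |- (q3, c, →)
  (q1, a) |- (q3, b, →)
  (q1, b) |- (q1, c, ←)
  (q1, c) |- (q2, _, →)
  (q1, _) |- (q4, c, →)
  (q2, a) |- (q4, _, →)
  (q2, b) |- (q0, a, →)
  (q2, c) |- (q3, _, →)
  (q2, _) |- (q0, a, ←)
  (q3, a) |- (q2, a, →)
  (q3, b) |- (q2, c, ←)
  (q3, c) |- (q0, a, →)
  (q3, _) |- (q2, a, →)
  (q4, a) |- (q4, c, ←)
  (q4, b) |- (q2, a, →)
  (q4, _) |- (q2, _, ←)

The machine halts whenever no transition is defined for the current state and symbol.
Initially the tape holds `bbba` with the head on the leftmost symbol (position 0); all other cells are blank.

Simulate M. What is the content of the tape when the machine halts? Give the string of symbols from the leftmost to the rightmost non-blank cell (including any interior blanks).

cbaccba

q0 | ___[b]bba_   read b → write a, move →, go to q2
q2 | ___a[b]ba_   read b → write a, move →, go to q0
q0 | ___aa[b]a_   read b → write a, move →, go to q2
q2 | ___aaa[a]_   read a → write _, move →, go to q4
q4 | ___aaa_[_]   read _ → write _, move ←, go to q2
q2 | ___aaa[_]_   read _ → write a, move ←, go to q0
q0 | ___aa[a]a_   read a → write b, move ←, go to q4
q4 | ___a[a]ba_   read a → write c, move ←, go to q4
q4 | ___[a]cba_   read a → write c, move ←, go to q4
q4 | __[_]ccba_   read _ → write _, move ←, go to q2
q2 | _[_]_ccba_   read _ → write a, move ←, go to q0
q0 | [_]a_ccba_   read _ → write c, move →, go to q3
q3 | c[a]_ccba_   read a → write a, move →, go to q2
q2 | ca[_]ccba_   read _ → write a, move ←, go to q0
q0 | c[a]accba_   read a → write b, move ←, go to q4
q4 | [c]baccba_
The non-blank tape span at halt is cbaccba.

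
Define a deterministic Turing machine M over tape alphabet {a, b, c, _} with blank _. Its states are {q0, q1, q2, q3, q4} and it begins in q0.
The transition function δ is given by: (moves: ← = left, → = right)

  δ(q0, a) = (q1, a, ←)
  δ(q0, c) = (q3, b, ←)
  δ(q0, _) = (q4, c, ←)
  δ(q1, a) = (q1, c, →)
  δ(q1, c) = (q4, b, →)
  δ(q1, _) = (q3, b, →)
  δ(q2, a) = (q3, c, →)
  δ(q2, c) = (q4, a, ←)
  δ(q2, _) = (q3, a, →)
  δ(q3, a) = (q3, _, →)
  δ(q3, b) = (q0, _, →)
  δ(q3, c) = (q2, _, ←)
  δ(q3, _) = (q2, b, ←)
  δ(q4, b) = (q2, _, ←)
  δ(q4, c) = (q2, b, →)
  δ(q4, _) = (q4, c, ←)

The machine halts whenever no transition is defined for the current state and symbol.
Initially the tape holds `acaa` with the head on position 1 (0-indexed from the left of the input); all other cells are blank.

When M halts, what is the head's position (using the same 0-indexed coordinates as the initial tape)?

state=q0 head=1 tape=a[c]aa__   (q0,c)→(q3,b,←)
state=q3 head=0 tape=[a]baa__   (q3,a)→(q3,_,→)
state=q3 head=1 tape=_[b]aa__   (q3,b)→(q0,_,→)
state=q0 head=2 tape=__[a]a__   (q0,a)→(q1,a,←)
state=q1 head=1 tape=_[_]aa__   (q1,_)→(q3,b,→)
state=q3 head=2 tape=_b[a]a__   (q3,a)→(q3,_,→)
state=q3 head=3 tape=_b_[a]__   (q3,a)→(q3,_,→)
state=q3 head=4 tape=_b__[_]_   (q3,_)→(q2,b,←)
state=q2 head=3 tape=_b_[_]b_   (q2,_)→(q3,a,→)
state=q3 head=4 tape=_b_a[b]_   (q3,b)→(q0,_,→)
state=q0 head=5 tape=_b_a_[_]   (q0,_)→(q4,c,←)
state=q4 head=4 tape=_b_a[_]c   (q4,_)→(q4,c,←)
state=q4 head=3 tape=_b_[a]cc
At halt the head is at cell 3.

3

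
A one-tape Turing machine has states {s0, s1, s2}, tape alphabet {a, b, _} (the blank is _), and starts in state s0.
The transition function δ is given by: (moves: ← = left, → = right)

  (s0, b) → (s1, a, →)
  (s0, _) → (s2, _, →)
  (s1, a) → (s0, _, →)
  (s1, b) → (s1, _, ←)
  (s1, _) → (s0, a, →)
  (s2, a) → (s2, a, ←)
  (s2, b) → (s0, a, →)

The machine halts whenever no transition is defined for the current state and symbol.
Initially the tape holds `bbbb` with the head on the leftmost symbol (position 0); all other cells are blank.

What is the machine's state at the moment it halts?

s2

s0 | [b]bbb___   read b → write a, move →, go to s1
s1 | a[b]bb___   read b → write _, move ←, go to s1
s1 | [a]_bb___   read a → write _, move →, go to s0
s0 | _[_]bb___   read _ → write _, move →, go to s2
s2 | __[b]b___   read b → write a, move →, go to s0
s0 | __a[b]___   read b → write a, move →, go to s1
s1 | __aa[_]__   read _ → write a, move →, go to s0
s0 | __aaa[_]_   read _ → write _, move →, go to s2
s2 | __aaa_[_]
No transition is defined for (s2, _); M halts in state s2.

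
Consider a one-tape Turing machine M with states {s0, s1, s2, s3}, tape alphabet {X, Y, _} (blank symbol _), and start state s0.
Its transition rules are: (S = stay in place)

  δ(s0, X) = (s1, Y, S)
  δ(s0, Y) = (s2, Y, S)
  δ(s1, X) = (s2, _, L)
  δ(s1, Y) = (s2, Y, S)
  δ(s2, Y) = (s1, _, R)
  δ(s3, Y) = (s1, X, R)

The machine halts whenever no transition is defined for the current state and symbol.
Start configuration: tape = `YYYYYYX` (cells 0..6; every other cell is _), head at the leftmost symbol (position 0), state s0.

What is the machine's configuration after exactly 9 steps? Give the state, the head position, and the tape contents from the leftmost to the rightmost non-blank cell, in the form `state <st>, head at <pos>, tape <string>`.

state s2, head at 4, tape YYX

state=s0 head=0 tape=[Y]YYYYYX   (s0,Y)→(s2,Y,S)
state=s2 head=0 tape=[Y]YYYYYX   (s2,Y)→(s1,_,R)
state=s1 head=1 tape=_[Y]YYYYX   (s1,Y)→(s2,Y,S)
state=s2 head=1 tape=_[Y]YYYYX   (s2,Y)→(s1,_,R)
state=s1 head=2 tape=__[Y]YYYX   (s1,Y)→(s2,Y,S)
state=s2 head=2 tape=__[Y]YYYX   (s2,Y)→(s1,_,R)
state=s1 head=3 tape=___[Y]YYX   (s1,Y)→(s2,Y,S)
state=s2 head=3 tape=___[Y]YYX   (s2,Y)→(s1,_,R)
state=s1 head=4 tape=____[Y]YX   (s1,Y)→(s2,Y,S)
state=s2 head=4 tape=____[Y]YX
After 9 steps: state s2, head at 4, tape YYX.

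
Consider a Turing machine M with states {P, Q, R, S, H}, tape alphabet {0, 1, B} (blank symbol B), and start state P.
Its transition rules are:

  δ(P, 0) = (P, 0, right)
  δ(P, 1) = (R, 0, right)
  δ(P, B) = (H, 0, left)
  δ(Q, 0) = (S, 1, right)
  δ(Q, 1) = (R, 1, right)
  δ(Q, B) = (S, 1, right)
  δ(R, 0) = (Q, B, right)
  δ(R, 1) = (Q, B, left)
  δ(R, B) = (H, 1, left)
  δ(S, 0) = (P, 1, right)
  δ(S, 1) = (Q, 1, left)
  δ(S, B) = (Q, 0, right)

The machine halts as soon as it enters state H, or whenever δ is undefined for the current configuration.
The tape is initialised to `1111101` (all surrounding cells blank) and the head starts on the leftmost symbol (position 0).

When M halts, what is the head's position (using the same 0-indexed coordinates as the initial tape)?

state=P head=0 tape=[1]111101   (P,1)→(R,0,right)
state=R head=1 tape=0[1]11101   (R,1)→(Q,B,left)
state=Q head=0 tape=[0]B11101   (Q,0)→(S,1,right)
state=S head=1 tape=1[B]11101   (S,B)→(Q,0,right)
state=Q head=2 tape=10[1]1101   (Q,1)→(R,1,right)
state=R head=3 tape=101[1]101   (R,1)→(Q,B,left)
state=Q head=2 tape=10[1]B101   (Q,1)→(R,1,right)
state=R head=3 tape=101[B]101   (R,B)→(H,1,left)
state=H head=2 tape=10[1]1101
At halt the head is at cell 2.

2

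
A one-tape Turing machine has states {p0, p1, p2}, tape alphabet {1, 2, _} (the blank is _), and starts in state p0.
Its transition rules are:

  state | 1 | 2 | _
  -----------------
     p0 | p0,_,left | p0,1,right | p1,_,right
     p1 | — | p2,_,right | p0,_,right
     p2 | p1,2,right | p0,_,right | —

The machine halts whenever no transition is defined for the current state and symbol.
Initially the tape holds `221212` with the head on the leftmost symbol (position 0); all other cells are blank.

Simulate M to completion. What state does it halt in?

p2

p0 | _[2]21212_   read 2 → write 1, move right, go to p0
p0 | _1[2]1212_   read 2 → write 1, move right, go to p0
p0 | _11[1]212_   read 1 → write _, move left, go to p0
p0 | _1[1]_212_   read 1 → write _, move left, go to p0
p0 | _[1]__212_   read 1 → write _, move left, go to p0
p0 | [_]___212_   read _ → write _, move right, go to p1
p1 | _[_]__212_   read _ → write _, move right, go to p0
p0 | __[_]_212_   read _ → write _, move right, go to p1
p1 | ___[_]212_   read _ → write _, move right, go to p0
p0 | ____[2]12_   read 2 → write 1, move right, go to p0
p0 | ____1[1]2_   read 1 → write _, move left, go to p0
p0 | ____[1]_2_   read 1 → write _, move left, go to p0
p0 | ___[_]__2_   read _ → write _, move right, go to p1
p1 | ____[_]_2_   read _ → write _, move right, go to p0
p0 | _____[_]2_   read _ → write _, move right, go to p1
p1 | ______[2]_   read 2 → write _, move right, go to p2
p2 | _______[_]
No transition is defined for (p2, _); M halts in state p2.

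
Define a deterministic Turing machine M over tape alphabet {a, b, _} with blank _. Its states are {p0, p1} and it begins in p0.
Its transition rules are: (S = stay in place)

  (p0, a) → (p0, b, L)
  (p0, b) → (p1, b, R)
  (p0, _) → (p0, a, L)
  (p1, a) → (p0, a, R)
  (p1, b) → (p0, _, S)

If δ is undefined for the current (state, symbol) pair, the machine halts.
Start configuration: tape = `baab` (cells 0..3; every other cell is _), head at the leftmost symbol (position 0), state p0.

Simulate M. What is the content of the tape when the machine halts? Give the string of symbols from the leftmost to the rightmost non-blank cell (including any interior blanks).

p0 | [b]aab__   read b → write b, move R, go to p1
p1 | b[a]ab__   read a → write a, move R, go to p0
p0 | ba[a]b__   read a → write b, move L, go to p0
p0 | b[a]bb__   read a → write b, move L, go to p0
p0 | [b]bbb__   read b → write b, move R, go to p1
p1 | b[b]bb__   read b → write _, move S, go to p0
p0 | b[_]bb__   read _ → write a, move L, go to p0
p0 | [b]abb__   read b → write b, move R, go to p1
p1 | b[a]bb__   read a → write a, move R, go to p0
p0 | ba[b]b__   read b → write b, move R, go to p1
p1 | bab[b]__   read b → write _, move S, go to p0
p0 | bab[_]__   read _ → write a, move L, go to p0
p0 | ba[b]a__   read b → write b, move R, go to p1
p1 | bab[a]__   read a → write a, move R, go to p0
p0 | baba[_]_   read _ → write a, move L, go to p0
p0 | bab[a]a_   read a → write b, move L, go to p0
p0 | ba[b]ba_   read b → write b, move R, go to p1
p1 | bab[b]a_   read b → write _, move S, go to p0
p0 | bab[_]a_   read _ → write a, move L, go to p0
p0 | ba[b]aa_   read b → write b, move R, go to p1
p1 | bab[a]a_   read a → write a, move R, go to p0
p0 | baba[a]_   read a → write b, move L, go to p0
p0 | bab[a]b_   read a → write b, move L, go to p0
p0 | ba[b]bb_   read b → write b, move R, go to p1
p1 | bab[b]b_   read b → write _, move S, go to p0
p0 | bab[_]b_   read _ → write a, move L, go to p0
p0 | ba[b]ab_   read b → write b, move R, go to p1
p1 | bab[a]b_   read a → write a, move R, go to p0
p0 | baba[b]_   read b → write b, move R, go to p1
p1 | babab[_]
The non-blank tape span at halt is babab.

babab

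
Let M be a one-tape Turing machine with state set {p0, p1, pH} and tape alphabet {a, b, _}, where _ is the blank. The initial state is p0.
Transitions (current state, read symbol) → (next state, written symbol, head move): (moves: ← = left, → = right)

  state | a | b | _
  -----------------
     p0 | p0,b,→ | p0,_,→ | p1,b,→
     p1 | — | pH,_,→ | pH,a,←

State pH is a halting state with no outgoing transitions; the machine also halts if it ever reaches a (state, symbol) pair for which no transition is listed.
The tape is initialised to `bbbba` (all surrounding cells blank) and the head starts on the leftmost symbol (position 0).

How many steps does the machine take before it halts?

p0 | [b]bbba__   read b → write _, move →, go to p0
p0 | _[b]bba__   read b → write _, move →, go to p0
p0 | __[b]ba__   read b → write _, move →, go to p0
p0 | ___[b]a__   read b → write _, move →, go to p0
p0 | ____[a]__   read a → write b, move →, go to p0
p0 | ____b[_]_   read _ → write b, move →, go to p1
p1 | ____bb[_]   read _ → write a, move ←, go to pH
pH | ____b[b]a
M halts after 7 transitions.

7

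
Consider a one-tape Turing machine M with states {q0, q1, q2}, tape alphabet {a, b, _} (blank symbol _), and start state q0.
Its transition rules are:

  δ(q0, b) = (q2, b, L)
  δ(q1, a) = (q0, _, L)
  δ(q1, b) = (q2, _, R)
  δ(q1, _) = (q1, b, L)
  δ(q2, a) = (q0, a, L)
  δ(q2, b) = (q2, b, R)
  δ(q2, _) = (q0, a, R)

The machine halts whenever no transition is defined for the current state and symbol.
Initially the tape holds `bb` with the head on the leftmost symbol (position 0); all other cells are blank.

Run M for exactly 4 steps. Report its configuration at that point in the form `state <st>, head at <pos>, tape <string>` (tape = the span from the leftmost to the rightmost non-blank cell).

state q0, head at -2, tape abb

state=q0 head=0 tape=__[b]b   (q0,b)→(q2,b,L)
state=q2 head=-1 tape=_[_]bb   (q2,_)→(q0,a,R)
state=q0 head=0 tape=_a[b]b   (q0,b)→(q2,b,L)
state=q2 head=-1 tape=_[a]bb   (q2,a)→(q0,a,L)
state=q0 head=-2 tape=[_]abb
After 4 steps: state q0, head at -2, tape abb.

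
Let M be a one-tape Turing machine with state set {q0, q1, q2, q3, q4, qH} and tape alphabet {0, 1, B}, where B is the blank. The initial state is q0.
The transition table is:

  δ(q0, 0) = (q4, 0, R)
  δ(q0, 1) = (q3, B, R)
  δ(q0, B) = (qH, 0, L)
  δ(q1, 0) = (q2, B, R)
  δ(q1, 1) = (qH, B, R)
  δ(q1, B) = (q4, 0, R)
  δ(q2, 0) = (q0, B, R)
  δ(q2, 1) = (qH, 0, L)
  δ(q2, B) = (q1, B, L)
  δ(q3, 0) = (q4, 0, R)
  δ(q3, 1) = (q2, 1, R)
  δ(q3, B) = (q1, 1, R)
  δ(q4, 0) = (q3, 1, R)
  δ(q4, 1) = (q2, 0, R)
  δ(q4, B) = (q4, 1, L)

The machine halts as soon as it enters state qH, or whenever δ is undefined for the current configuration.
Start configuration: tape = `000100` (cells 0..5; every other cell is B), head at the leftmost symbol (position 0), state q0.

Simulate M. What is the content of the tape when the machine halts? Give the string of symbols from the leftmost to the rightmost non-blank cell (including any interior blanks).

state=q0 head=0 tape=[0]00100BB   (q0,0)→(q4,0,R)
state=q4 head=1 tape=0[0]0100BB   (q4,0)→(q3,1,R)
state=q3 head=2 tape=01[0]100BB   (q3,0)→(q4,0,R)
state=q4 head=3 tape=010[1]00BB   (q4,1)→(q2,0,R)
state=q2 head=4 tape=0100[0]0BB   (q2,0)→(q0,B,R)
state=q0 head=5 tape=0100B[0]BB   (q0,0)→(q4,0,R)
state=q4 head=6 tape=0100B0[B]B   (q4,B)→(q4,1,L)
state=q4 head=5 tape=0100B[0]1B   (q4,0)→(q3,1,R)
state=q3 head=6 tape=0100B1[1]B   (q3,1)→(q2,1,R)
state=q2 head=7 tape=0100B11[B]   (q2,B)→(q1,B,L)
state=q1 head=6 tape=0100B1[1]B   (q1,1)→(qH,B,R)
state=qH head=7 tape=0100B1B[B]
The non-blank tape span at halt is 0100B1.

0100B1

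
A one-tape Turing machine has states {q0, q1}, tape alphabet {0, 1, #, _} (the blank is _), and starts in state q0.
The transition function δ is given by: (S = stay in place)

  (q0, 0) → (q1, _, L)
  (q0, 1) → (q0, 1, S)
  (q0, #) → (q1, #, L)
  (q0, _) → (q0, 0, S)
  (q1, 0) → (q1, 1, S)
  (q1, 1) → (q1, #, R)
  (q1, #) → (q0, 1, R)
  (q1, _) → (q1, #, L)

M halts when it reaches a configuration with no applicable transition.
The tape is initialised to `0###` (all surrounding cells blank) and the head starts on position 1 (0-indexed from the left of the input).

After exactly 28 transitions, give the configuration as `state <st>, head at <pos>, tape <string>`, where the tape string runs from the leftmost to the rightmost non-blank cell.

state q1, head at 5, tape #####1

q0 | 0[#]##___   read # → write #, move L, go to q1
q1 | [0]###___   read 0 → write 1, move S, go to q1
q1 | [1]###___   read 1 → write #, move R, go to q1
q1 | #[#]##___   read # → write 1, move R, go to q0
q0 | #1[#]#___   read # → write #, move L, go to q1
q1 | #[1]##___   read 1 → write #, move R, go to q1
q1 | ##[#]#___   read # → write 1, move R, go to q0
q0 | ##1[#]___   read # → write #, move L, go to q1
q1 | ##[1]#___   read 1 → write #, move R, go to q1
q1 | ###[#]___   read # → write 1, move R, go to q0
q0 | ###1[_]__   read _ → write 0, move S, go to q0
q0 | ###1[0]__   read 0 → write _, move L, go to q1
q1 | ###[1]___   read 1 → write #, move R, go to q1
q1 | ####[_]__   read _ → write #, move L, go to q1
q1 | ###[#]#__   read # → write 1, move R, go to q0
q0 | ###1[#]__   read # → write #, move L, go to q1
q1 | ###[1]#__   read 1 → write #, move R, go to q1
q1 | ####[#]__   read # → write 1, move R, go to q0
q0 | ####1[_]_   read _ → write 0, move S, go to q0
q0 | ####1[0]_   read 0 → write _, move L, go to q1
q1 | ####[1]__   read 1 → write #, move R, go to q1
q1 | #####[_]_   read _ → write #, move L, go to q1
q1 | ####[#]#_   read # → write 1, move R, go to q0
q0 | ####1[#]_   read # → write #, move L, go to q1
q1 | ####[1]#_   read 1 → write #, move R, go to q1
q1 | #####[#]_   read # → write 1, move R, go to q0
q0 | #####1[_]   read _ → write 0, move S, go to q0
q0 | #####1[0]   read 0 → write _, move L, go to q1
q1 | #####[1]_
After 28 steps: state q1, head at 5, tape #####1.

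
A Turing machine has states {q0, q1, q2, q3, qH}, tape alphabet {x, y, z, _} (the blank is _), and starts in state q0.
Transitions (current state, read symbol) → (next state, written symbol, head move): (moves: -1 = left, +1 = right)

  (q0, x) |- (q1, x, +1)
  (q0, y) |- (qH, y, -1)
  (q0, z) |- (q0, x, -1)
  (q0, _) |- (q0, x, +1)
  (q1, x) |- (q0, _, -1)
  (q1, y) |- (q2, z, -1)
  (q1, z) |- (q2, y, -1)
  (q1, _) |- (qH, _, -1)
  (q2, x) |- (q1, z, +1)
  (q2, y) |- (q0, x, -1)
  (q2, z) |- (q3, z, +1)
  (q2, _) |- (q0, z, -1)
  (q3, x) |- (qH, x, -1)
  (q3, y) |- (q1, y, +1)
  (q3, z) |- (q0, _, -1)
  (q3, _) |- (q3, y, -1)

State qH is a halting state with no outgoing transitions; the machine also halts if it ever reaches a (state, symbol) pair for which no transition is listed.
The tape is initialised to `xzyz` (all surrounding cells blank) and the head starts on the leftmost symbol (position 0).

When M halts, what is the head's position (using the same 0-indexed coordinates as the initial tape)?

state=q0 head=0 tape=_[x]zyz   (q0,x)→(q1,x,+1)
state=q1 head=1 tape=_x[z]yz   (q1,z)→(q2,y,-1)
state=q2 head=0 tape=_[x]yyz   (q2,x)→(q1,z,+1)
state=q1 head=1 tape=_z[y]yz   (q1,y)→(q2,z,-1)
state=q2 head=0 tape=_[z]zyz   (q2,z)→(q3,z,+1)
state=q3 head=1 tape=_z[z]yz   (q3,z)→(q0,_,-1)
state=q0 head=0 tape=_[z]_yz   (q0,z)→(q0,x,-1)
state=q0 head=-1 tape=[_]x_yz   (q0,_)→(q0,x,+1)
state=q0 head=0 tape=x[x]_yz   (q0,x)→(q1,x,+1)
state=q1 head=1 tape=xx[_]yz   (q1,_)→(qH,_,-1)
state=qH head=0 tape=x[x]_yz
At halt the head is at cell 0.

0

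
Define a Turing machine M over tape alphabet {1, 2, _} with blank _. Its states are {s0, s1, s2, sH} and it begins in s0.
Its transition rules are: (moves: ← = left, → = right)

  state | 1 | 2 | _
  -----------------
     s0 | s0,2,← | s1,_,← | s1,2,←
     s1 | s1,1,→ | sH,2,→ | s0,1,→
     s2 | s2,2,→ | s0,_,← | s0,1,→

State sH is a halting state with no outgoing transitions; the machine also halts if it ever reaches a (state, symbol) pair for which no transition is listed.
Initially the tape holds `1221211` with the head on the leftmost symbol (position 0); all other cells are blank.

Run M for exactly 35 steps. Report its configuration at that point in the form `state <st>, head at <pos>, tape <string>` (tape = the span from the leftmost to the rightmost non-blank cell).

state=s0 head=0 tape=____[1]221211   (s0,1)→(s0,2,←)
state=s0 head=-1 tape=___[_]2221211   (s0,_)→(s1,2,←)
state=s1 head=-2 tape=__[_]22221211   (s1,_)→(s0,1,→)
state=s0 head=-1 tape=__1[2]2221211   (s0,2)→(s1,_,←)
state=s1 head=-2 tape=__[1]_2221211   (s1,1)→(s1,1,→)
state=s1 head=-1 tape=__1[_]2221211   (s1,_)→(s0,1,→)
state=s0 head=0 tape=__11[2]221211   (s0,2)→(s1,_,←)
state=s1 head=-1 tape=__1[1]_221211   (s1,1)→(s1,1,→)
state=s1 head=0 tape=__11[_]221211   (s1,_)→(s0,1,→)
state=s0 head=1 tape=__111[2]21211   (s0,2)→(s1,_,←)
state=s1 head=0 tape=__11[1]_21211   (s1,1)→(s1,1,→)
state=s1 head=1 tape=__111[_]21211   (s1,_)→(s0,1,→)
state=s0 head=2 tape=__1111[2]1211   (s0,2)→(s1,_,←)
state=s1 head=1 tape=__111[1]_1211   (s1,1)→(s1,1,→)
state=s1 head=2 tape=__1111[_]1211   (s1,_)→(s0,1,→)
state=s0 head=3 tape=__11111[1]211   (s0,1)→(s0,2,←)
state=s0 head=2 tape=__1111[1]2211   (s0,1)→(s0,2,←)
state=s0 head=1 tape=__111[1]22211   (s0,1)→(s0,2,←)
state=s0 head=0 tape=__11[1]222211   (s0,1)→(s0,2,←)
state=s0 head=-1 tape=__1[1]2222211   (s0,1)→(s0,2,←)
state=s0 head=-2 tape=__[1]22222211   (s0,1)→(s0,2,←)
state=s0 head=-3 tape=_[_]222222211   (s0,_)→(s1,2,←)
state=s1 head=-4 tape=[_]2222222211   (s1,_)→(s0,1,→)
state=s0 head=-3 tape=1[2]222222211   (s0,2)→(s1,_,←)
state=s1 head=-4 tape=[1]_222222211   (s1,1)→(s1,1,→)
state=s1 head=-3 tape=1[_]222222211   (s1,_)→(s0,1,→)
state=s0 head=-2 tape=11[2]22222211   (s0,2)→(s1,_,←)
state=s1 head=-3 tape=1[1]_22222211   (s1,1)→(s1,1,→)
state=s1 head=-2 tape=11[_]22222211   (s1,_)→(s0,1,→)
state=s0 head=-1 tape=111[2]2222211   (s0,2)→(s1,_,←)
state=s1 head=-2 tape=11[1]_2222211   (s1,1)→(s1,1,→)
state=s1 head=-1 tape=111[_]2222211   (s1,_)→(s0,1,→)
state=s0 head=0 tape=1111[2]222211   (s0,2)→(s1,_,←)
state=s1 head=-1 tape=111[1]_222211   (s1,1)→(s1,1,→)
state=s1 head=0 tape=1111[_]222211   (s1,_)→(s0,1,→)
state=s0 head=1 tape=11111[2]22211
After 35 steps: state s0, head at 1, tape 11111222211.

state s0, head at 1, tape 11111222211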